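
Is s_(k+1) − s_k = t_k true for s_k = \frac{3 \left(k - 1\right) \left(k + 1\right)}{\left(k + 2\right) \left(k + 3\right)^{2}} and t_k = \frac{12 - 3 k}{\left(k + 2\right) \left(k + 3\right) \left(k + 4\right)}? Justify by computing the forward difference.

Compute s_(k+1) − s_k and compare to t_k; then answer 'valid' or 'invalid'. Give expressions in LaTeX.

s_(k+1) = 3*k*(k + 2)/((k + 3)*(k + 4)**2)
s_(k+1) − s_k = 3*(k*(k + 2)**2*(k + 3) - (k - 1)*(k + 1)*(k + 4)**2)/((k + 2)*(k + 3)**2*(k + 4)**2)
(s_(k+1) − s_k) − t_k = 12*(k**2 + k - 8)/(k**5 + 16*k**4 + 101*k**3 + 314*k**2 + 480*k + 288)

Invalid: residual \frac{12 \left(k^{2} + k - 8\right)}{k^{5} + 16 k^{4} + 101 k^{3} + 314 k^{2} + 480 k + 288} ≠ 0.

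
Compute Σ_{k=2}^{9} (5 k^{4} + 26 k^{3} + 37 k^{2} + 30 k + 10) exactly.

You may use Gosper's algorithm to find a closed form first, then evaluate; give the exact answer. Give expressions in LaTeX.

r(k) = (5*k**4 + 46*k**3 + 145*k**2 + 202*k + 108)/(5*k**4 + 26*k**3 + 37*k**2 + 30*k + 10) after simplifying.
Factor: A=1; B=1; C=k**4 + 26*k**3/5 + 37*k**2/5 + 6*k + 2.
Solve (1)·f(k+1) − (1)·f(k) = k**4 + 26*k**3/5 + 37*k**2/5 + 6*k + 2.
d = 5 from the (0,0,4) case.
Coefficient equations give f(k) = k*(k**4 + 4*k**3 + k**2 + 3*k + 1)/5.
Get s_k = R·t_k = k*(k**4 + 4*k**3 + k**2 + 3*k + 1) with R(k) = B(k−1)f(k)/C(k) = k*(k**4 + 4*k**3 + k**2 + 3*k + 1)/(5*k**4 + 26*k**3 + 37*k**2 + 30*k + 10).
Verify: 5*k**4 + 26*k**3 + 37*k**2 + 30*k + 10 matches t_k.
Evaluate s at k=10 and k=2: 141310 and 118; difference 141192.

Σ = 141192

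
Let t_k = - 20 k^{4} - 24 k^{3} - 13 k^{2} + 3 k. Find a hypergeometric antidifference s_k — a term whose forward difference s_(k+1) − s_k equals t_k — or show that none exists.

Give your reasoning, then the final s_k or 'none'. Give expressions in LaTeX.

Step 1: r(k) = (20*k**4 + 104*k**3 + 205*k**2 + 175*k + 54)/(k*(20*k**3 + 24*k**2 + 13*k - 3)).
Factor: A=1; B=1; C=k**4 + 6*k**3/5 + 13*k**2/20 - 3*k/20.
Solve (1)·f(k+1) − (1)·f(k) = k**4 + 6*k**3/5 + 13*k**2/20 - 3*k/20.
Bound: deg f ≤ 5.
Match coefficients ⇒ f(k) = k*(k - 1)**2*(4*k**2 + 4*k + 3)/20.
R(k) = B(k−1)·f(k)/C(k) = (k - 1)**2*(4*k**2 + 4*k + 3)/(20*k**3 + 24*k**2 + 13*k - 3); s_k = R·t_k = k*(-4*k**4 + 4*k**3 + k**2 + 2*k - 3).
Check: Δs_k = k*(-20*k**3 - 24*k**2 - 13*k + 3). ✓

s_k = k \left(- 4 k^{4} + 4 k^{3} + k^{2} + 2 k - 3\right)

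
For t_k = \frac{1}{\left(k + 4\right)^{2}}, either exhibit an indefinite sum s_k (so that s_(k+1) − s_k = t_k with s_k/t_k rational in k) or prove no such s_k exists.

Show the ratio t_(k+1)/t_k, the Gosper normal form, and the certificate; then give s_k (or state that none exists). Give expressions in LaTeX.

r(k) = (k + 4)**2/(k + 5)**2 after simplifying.
Normal form (A,B,C) = (k**2 + 8*k + 16, k**2 + 10*k + 25, 1).
Set up (k**2 + 8*k + 16)·f(k+1) − (k**2 + 8*k + 16)·f(k) − (1) = 0.
Bound: deg f ≤ 0.
f = c0 ⇒ A·f(k+1) − B(k−1)·f(k) − C = -1. The system {-1 = 0} is inconsistent; no antidifference.

no hypergeometric antidifference exists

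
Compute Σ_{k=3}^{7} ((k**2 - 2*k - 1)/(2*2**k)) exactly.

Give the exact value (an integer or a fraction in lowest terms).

r(k) = (k**2 - 2)/(2*(k**2 - 2*k - 1)) after simplifying.
So A=1/2 and B=1, with C=k**2 - 2*k - 1.
Key eq: (1/2)·f(k+1) = (1)·f(k) + (k**2 - 2*k - 1).
d = 2 from the (0,0,2) case.
Solve for f: f(k) = -2*k**2 (degree 2 ≤ 2).
R(k) = B(k−1)·f(k)/C(k) = -2*k**2/(k**2 - 2*k - 1); s_k = R·t_k = -k**2/2**k.
Δs = (k**2 - 2*k - 1)/(2*2**k), as required.
Telescoping: Σ = s_(8) − s_(3) = -1/4 − (-9/8) = 7/8.

Σ = 7/8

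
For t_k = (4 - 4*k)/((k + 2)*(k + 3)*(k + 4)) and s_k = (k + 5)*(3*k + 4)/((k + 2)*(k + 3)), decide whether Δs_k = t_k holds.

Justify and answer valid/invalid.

Valid — Δs_k = t_k.

s_(k+1) = (k + 6)*(3*k + 7)/((k + 3)*(k + 4))
s_(k+1) − s_k = 4*(1 - k)/(k**3 + 9*k**2 + 26*k + 24)
(s_(k+1) − s_k) − t_k = 0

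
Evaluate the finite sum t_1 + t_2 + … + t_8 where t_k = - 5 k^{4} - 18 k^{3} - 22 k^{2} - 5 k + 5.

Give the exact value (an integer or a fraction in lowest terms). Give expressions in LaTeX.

Σ = -71816

Step 1: r(k) = (5*k**4 + 38*k**3 + 106*k**2 + 123*k + 45)/(5*k**4 + 18*k**3 + 22*k**2 + 5*k - 5).
Gosper form: A/B · C(k+1)/C(k) with A=1, B=1, C=k**4 + 18*k**3/5 + 22*k**2/5 + k - 1.
f must satisfy (1)·f(k+1) − (1)·f(k) = k**4 + 18*k**3/5 + 22*k**2/5 + k - 1.
d = 5 from the (0,0,4) case.
A polynomial solution: f(k) = k*(k**2 - 2)*(k**2 + 2*k + 2)/5.
Then R = B(k−1)f/C = k*(k**2 - 2)*(k**2 + 2*k + 2)/(5*k**4 + 18*k**3 + 22*k**2 + 5*k - 5), so s_k = R(k)·t_k = k*(-k**4 - 2*k**3 + 4*k + 4).
Δs = -5*k**4 - 18*k**3 - 22*k**2 - 5*k + 5, as required.
Telescoping: Σ = s_(9) − s_(1) = -71811 − (5) = -71816.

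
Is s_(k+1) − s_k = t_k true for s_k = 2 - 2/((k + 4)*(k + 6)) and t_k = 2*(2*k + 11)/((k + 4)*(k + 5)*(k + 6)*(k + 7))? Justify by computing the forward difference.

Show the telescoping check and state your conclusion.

Valid: the claim telescopes to t_k.

s_(k+1) = 2 - 2/((k + 5)*(k + 7))
s_(k+1) − s_k = 2*(2*k + 11)/(k**4 + 22*k**3 + 179*k**2 + 638*k + 840)
(s_(k+1) − s_k) − t_k = 0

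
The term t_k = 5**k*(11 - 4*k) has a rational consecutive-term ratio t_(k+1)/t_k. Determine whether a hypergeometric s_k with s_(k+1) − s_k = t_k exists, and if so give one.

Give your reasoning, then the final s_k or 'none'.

t_(k+1)/t_k = 5*(4*k - 7)/(4*k - 11).
Factor: A=5; B=1; C=k - 11/4.
f must satisfy (5)·f(k+1) − (1)·f(k) = k - 11/4.
deg f ≤ 1 (via 0,0,1).
A polynomial solution: f(k) = (k - 4)/4.
So s_k = (B(k−1)f/C)·t_k = ((k - 4)/(4*k - 11))·t_k = 5**k*(4 - k).
Verify: 5**k*(11 - 4*k) matches t_k.

s_k = 5**k*(4 - k)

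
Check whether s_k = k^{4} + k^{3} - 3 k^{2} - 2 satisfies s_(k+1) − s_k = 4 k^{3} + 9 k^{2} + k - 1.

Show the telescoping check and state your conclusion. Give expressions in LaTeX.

s_(k+1) = k**4 + 5*k**3 + 6*k**2 + k - 3
s_(k+1) − s_k = 4*k**3 + 9*k**2 + k - 1
(s_(k+1) − s_k) − t_k = 0

Valid — Δs_k = t_k.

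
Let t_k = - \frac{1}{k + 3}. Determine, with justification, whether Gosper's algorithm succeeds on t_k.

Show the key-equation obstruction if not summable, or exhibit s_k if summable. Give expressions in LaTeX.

No. Not Gosper-summable.

Ratio r(k) = (k + 3)/(k + 4).
Normal form (A,B,C) = (k + 3, k + 4, 1).
Solve (k + 3)·f(k+1) − (k + 3)·f(k) = 1.
d = 0 from the (1,1,0) case.
Generic f = c0 gives residual -1; -1 = 0 cannot hold, so t_k is not Gosper-summable.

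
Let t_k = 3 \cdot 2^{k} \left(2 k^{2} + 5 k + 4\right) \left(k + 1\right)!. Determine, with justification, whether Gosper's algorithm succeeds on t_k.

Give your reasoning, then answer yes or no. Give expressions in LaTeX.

Ratio r(k) = 2*(2*k**3 + 13*k**2 + 29*k + 22)/(2*k**2 + 5*k + 4).
So A=2*k + 4 and B=1, with C=k**2 + 5*k/2 + 2.
Need (2*k + 4)·f(k+1) − (1)·f(k) = k**2 + 5*k/2 + 2.
From deg A=1, deg B=0, deg C=2: d=1.
Solve for f: f(k) = k/2 (degree 1 ≤ 1).
Certificate R = B(k−1)f/C = k/(2*k**2 + 5*k + 4) gives s_k = 3*2**k*k*factorial(k + 1).
Verify: 3*2**k*(2*k**2 + 5*k + 4)*factorial(k + 1) matches t_k.

Yes. s_k = 3 \cdot 2^{k} k \left(k + 1\right)!.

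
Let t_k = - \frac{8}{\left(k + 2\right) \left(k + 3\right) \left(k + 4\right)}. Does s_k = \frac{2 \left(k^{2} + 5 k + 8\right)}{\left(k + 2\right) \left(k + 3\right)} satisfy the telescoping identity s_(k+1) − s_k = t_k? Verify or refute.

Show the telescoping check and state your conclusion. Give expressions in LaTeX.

s_(k+1) = 2*(5*k + (k + 1)**2 + 13)/((k + 3)*(k + 4))
s_(k+1) − s_k = -8/(k**3 + 9*k**2 + 26*k + 24)
(s_(k+1) − s_k) − t_k = 0

valid; difference matches t_k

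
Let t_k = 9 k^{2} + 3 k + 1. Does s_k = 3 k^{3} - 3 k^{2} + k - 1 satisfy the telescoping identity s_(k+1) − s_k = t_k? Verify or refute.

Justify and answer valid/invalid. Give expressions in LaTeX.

s_(k+1) = k*(3*k**2 + 6*k + 4)
s_(k+1) − s_k = 9*k**2 + 3*k + 1
(s_(k+1) − s_k) − t_k = 0

valid; difference matches t_k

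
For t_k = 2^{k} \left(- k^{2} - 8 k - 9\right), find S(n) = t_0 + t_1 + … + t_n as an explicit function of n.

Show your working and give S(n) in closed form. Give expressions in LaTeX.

S(n) = - 2 \cdot 2^{n} n^{2} - 12 \cdot 2^{n} n - 8 \cdot 2^{n} - 1

Step 1: r(k) = 2*(k**2 + 10*k + 18)/(k**2 + 8*k + 9).
A = 2, B = 1, C = k**2 + 8*k + 9.
f must satisfy (2)·f(k+1) − (1)·f(k) = k**2 + 8*k + 9.
Degrees (0,0,2) ⇒ d ≤ 2.
Match coefficients ⇒ f(k) = k**2 + 4*k - 1.
R(k) = B(k−1)·f(k)/C(k) = (k**2 + 4*k - 1)/(k**2 + 8*k + 9); s_k = R·t_k = 2**k*(-k**2 - 4*k + 1).
Verify: 2**k*(-k**2 - 8*k - 9) matches t_k.
Evaluate: s_(n+1) = 2**(n + 1)*(-n**2 - 6*n - 4); subtract s_(0) = 1 ⇒ S(n) = -2*2**n*n**2 - 12*2**n*n - 8*2**n - 1.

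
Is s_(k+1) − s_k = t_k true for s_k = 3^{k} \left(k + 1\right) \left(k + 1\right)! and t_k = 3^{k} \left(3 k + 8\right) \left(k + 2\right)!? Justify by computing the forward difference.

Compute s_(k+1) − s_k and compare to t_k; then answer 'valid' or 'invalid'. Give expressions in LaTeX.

s_(k+1) = 3**(k + 1)*(k + 2)*factorial(k + 2)
s_(k+1) − s_k = 3**k*(3*k**2 + 11*k + 11)*factorial(k + 1)
(s_(k+1) − s_k) − t_k = -3**k*(3*k + 5)*factorial(k + 1)

Invalid: residual - 3^{k} \left(3 k + 5\right) \left(k + 1\right)! ≠ 0.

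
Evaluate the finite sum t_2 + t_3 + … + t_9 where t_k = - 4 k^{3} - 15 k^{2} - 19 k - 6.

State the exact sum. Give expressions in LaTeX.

The ratio is (4*k**3 + 27*k**2 + 61*k + 44)/(4*k**3 + 15*k**2 + 19*k + 6).
Normal form (A,B,C) = (1, 1, k**3 + 15*k**2/4 + 19*k/4 + 3/2).
Need (1)·f(k+1) − (1)·f(k) = k**3 + 15*k**2/4 + 19*k/4 + 3/2.
deg f ≤ 4 (via 0,0,3).
Solving with deg f ≤ 4: f(k) = k*(k**3 + 3*k**2 + 3*k - 1)/4.
Get s_k = R·t_k = k*(-k**3 - 3*k**2 - 3*k + 1) with R(k) = B(k−1)f(k)/C(k) = k*(k**3 + 3*k**2 + 3*k - 1)/(4*k**3 + 15*k**2 + 19*k + 6).
Check: Δs_k = -4*k**3 - 15*k**2 - 19*k - 6. ✓
Sum = s_(10) − s_(2); s_(10) = -13290, s_(2) = -50 ⇒ -13240.

Σ = -13240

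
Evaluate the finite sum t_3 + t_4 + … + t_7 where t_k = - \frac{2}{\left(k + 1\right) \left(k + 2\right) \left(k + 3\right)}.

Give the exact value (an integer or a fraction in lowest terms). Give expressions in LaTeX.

Σ = -7/180

The ratio is (k + 1)/(k + 4).
So A=k + 1 and B=k + 4, with C=1.
Set up (k + 1)·f(k+1) − (k + 3)·f(k) − (1) = 0.
Degrees (1,1,0) ⇒ d ≤ 2.
A polynomial solution: f(k) = k*(k + 3)/4.
Get s_k = R·t_k = k*(-k - 3)/(2*(k + 1)*(k + 2)) with R(k) = B(k−1)f(k)/C(k) = k*(k + 3)**2/4.
Δs = -2/(k**3 + 6*k**2 + 11*k + 6), as required.
Sum = s_(8) − s_(3); s_(8) = -22/45, s_(3) = -9/20 ⇒ -7/180.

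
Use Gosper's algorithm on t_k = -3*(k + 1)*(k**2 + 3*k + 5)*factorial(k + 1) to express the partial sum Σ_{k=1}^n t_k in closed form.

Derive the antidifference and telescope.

S(n) = -3*n**4*factorial(n) - 18*n**3*factorial(n) - 42*n**2*factorial(n) - 45*n*factorial(n) - 18*factorial(n) + 18

Step 1: r(k) = (k + 2)**2*(3*k + (k + 1)**2 + 8)/((k + 1)*(k**2 + 3*k + 5)).
So A=k + 2 and B=1, with C=k**3 + 4*k**2 + 8*k + 5.
Need (k + 2)·f(k+1) − (1)·f(k) = k**3 + 4*k**2 + 8*k + 5.
Degrees (1,0,3) ⇒ d ≤ 2.
A polynomial solution: f(k) = k**2 + k + 1.
Then R = B(k−1)f/C = (k**2 + k + 1)/((k + 1)*(k**2 + 3*k + 5)), so s_k = R(k)·t_k = -3*(k**2 + k + 1)*factorial(k + 1).
s_(k+1) − s_k = -3*(k + 1)*(k**2 + 3*k + 5)*factorial(k + 1) = t_k.
Evaluate: s_(n+1) = -3*(n**2 + 3*n + 3)*factorial(n + 2); subtract s_(1) = -18 ⇒ S(n) = -3*n**4*factorial(n) - 18*n**3*factorial(n) - 42*n**2*factorial(n) - 45*n*factorial(n) - 18*factorial(n) + 18.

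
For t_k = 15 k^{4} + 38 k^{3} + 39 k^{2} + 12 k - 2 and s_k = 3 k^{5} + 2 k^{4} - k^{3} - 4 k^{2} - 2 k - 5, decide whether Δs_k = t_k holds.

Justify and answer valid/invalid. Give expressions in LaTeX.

s_(k+1) = 3*k**5 + 17*k**4 + 37*k**3 + 35*k**2 + 10*k - 7
s_(k+1) − s_k = 15*k**4 + 38*k**3 + 39*k**2 + 12*k - 2
(s_(k+1) − s_k) − t_k = 0

valid; difference matches t_k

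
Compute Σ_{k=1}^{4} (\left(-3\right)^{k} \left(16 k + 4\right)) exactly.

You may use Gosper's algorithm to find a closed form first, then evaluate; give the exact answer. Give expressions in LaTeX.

Σ = 4368

Compute t_(k+1)/t_k: get 3*(-4*k - 5)/(4*k + 1).
Factor: A=-3; B=1; C=k + 1/4.
Key eq: (-3)·f(k+1) = (1)·f(k) + (k + 1/4).
d = 1 from the (0,0,1) case.
Solving with deg f ≤ 1: f(k) = -(2*k - 1)/8.
So s_k = (B(k−1)f/C)·t_k = (-(2*k - 1)/(2*(4*k + 1)))·t_k = (-3)**k*(2 - 4*k).
s_(k+1) − s_k = (-3)**k*(16*k + 4) = t_k.
Σ_(k=1)^(4) t_k = s_(5) − s_(1) = 4374 − (6) = 4368.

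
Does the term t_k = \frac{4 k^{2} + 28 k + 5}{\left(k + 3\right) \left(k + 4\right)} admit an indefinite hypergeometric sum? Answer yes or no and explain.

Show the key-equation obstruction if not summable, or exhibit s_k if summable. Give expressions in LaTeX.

Ratio r(k) = (k + 3)*(28*k + 4*(k + 1)**2 + 33)/((k + 5)*(4*k**2 + 28*k + 5)).
Gosper form: A/B · C(k+1)/C(k) with A=k + 3, B=k + 5, C=k**2 + 7*k + 5/4.
Set up (k + 3)·f(k+1) − (k + 4)·f(k) − (k**2 + 7*k + 5/4) = 0.
Degrees (1,1,2) ⇒ d ≤ 2.
Match coefficients ⇒ f(k) = k*(12*k - 7)/12.
Get s_k = R·t_k = k*(12*k - 7)/(3*(k + 3)) with R(k) = B(k−1)f(k)/C(k) = k*(k + 4)*(12*k - 7)/(3*(4*k**2 + 28*k + 5)).
Verify: (4*k**2 + 28*k + 5)/(k**2 + 7*k + 12) matches t_k.

Yes. s_k = \frac{k \left(12 k - 7\right)}{3 \left(k + 3\right)}.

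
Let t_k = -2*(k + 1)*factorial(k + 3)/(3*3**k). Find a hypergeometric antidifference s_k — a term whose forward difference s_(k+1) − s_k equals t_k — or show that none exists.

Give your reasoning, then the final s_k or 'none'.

s_k = -2*factorial(k + 3)/3**k

r(k) = (k + 2)*(k + 4)/(3*(k + 1)) after simplifying.
A = k/3 + 4/3, B = 1, C = k + 1.
Solve (k/3 + 4/3)·f(k+1) − (1)·f(k) = k + 1.
deg f ≤ 0 (via 1,0,1).
Match coefficients ⇒ f(k) = 3.
Certificate R = B(k−1)f/C = 3/(k + 1) gives s_k = -2*factorial(k + 3)/3**k.
s_(k+1) − s_k = -2*(k + 1)*factorial(k + 3)/(3*3**k) = t_k.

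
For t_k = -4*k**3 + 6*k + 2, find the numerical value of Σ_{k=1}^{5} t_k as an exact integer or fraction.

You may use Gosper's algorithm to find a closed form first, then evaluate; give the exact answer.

Step 1: r(k) = (3*k - 2*(k + 1)**3 + 4)/(-2*k**3 + 3*k + 1).
Take A(k)=1, B(k)=1, C(k)=k**3 - 3*k/2 - 1/2.
Set up (1)·f(k+1) − (1)·f(k) − (k**3 - 3*k/2 - 1/2) = 0.
Bound: deg f ≤ 4.
Solve for f: f(k) = k*(k + 1)*(k**2 - 3*k + 1)/4 (degree 4 ≤ 4).
Then R = B(k−1)f/C = k*(k**2 - 3*k + 1)/(2*(2*k**2 - 2*k - 1)), so s_k = R(k)·t_k = k*(-k**3 + 2*k**2 + 2*k - 1).
Verify: -4*k**3 + 6*k + 2 matches t_k.
Σ_(k=1)^(5) t_k = s_(6) − s_(1) = -798 − (2) = -800.

Σ = -800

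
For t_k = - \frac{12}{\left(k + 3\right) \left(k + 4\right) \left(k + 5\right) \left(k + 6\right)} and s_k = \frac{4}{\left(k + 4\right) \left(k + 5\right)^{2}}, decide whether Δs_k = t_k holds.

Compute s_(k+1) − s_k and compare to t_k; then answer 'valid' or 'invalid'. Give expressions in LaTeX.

s_(k+1) = 4/((k + 5)*(k + 6)**2)
s_(k+1) − s_k = 4*(-3*k - 16)/(k**5 + 26*k**4 + 269*k**3 + 1384*k**2 + 3540*k + 3600)
(s_(k+1) − s_k) − t_k = 8*(4*k + 21)/(k**6 + 29*k**5 + 347*k**4 + 2191*k**3 + 7692*k**2 + 14220*k + 10800)

Invalid: residual \frac{8 \left(4 k + 21\right)}{k^{6} + 29 k^{5} + 347 k^{4} + 2191 k^{3} + 7692 k^{2} + 14220 k + 10800} ≠ 0.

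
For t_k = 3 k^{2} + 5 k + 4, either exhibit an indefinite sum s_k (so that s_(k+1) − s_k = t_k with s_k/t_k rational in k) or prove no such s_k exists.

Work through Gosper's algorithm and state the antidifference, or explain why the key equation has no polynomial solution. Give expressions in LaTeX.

s_k = k \left(k^{2} + k + 2\right)

Step 1: r(k) = (3*k**2 + 11*k + 12)/(3*k**2 + 5*k + 4).
A = 1, B = 1, C = k**2 + 5*k/3 + 4/3.
Need (1)·f(k+1) − (1)·f(k) = k**2 + 5*k/3 + 4/3.
deg f ≤ 3 (via 0,0,2).
A polynomial solution: f(k) = k*(k**2 + k + 2)/3.
Get s_k = R·t_k = k*(k**2 + k + 2) with R(k) = B(k−1)f(k)/C(k) = k*(k**2 + k + 2)/(3*k**2 + 5*k + 4).
Verify: 3*k**2 + 5*k + 4 matches t_k.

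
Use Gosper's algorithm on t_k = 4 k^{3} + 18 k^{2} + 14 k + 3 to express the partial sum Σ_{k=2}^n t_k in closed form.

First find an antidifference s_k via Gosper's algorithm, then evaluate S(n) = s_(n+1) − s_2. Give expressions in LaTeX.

S(n) = n^{4} + 8 n^{3} + 17 n^{2} + 13 n - 39

Compute t_(k+1)/t_k: get (4*k**3 + 30*k**2 + 62*k + 39)/(4*k**3 + 18*k**2 + 14*k + 3).
So A=1 and B=1, with C=k**3 + 9*k**2/2 + 7*k/2 + 3/4.
Need (1)·f(k+1) − (1)·f(k) = k**3 + 9*k**2/2 + 7*k/2 + 3/4.
Bound: deg f ≤ 4.
Coefficient equations give f(k) = k*(k**3 + 4*k**2 - k - 1)/4.
Certificate R = B(k−1)f/C = k*(k**3 + 4*k**2 - k - 1)/((2*k + 1)*(2*k**2 + 8*k + 3)) gives s_k = k*(k**3 + 4*k**2 - k - 1).
Δs = 4*k**3 + 18*k**2 + 14*k + 3, as required.
Evaluate: s_(n+1) = n**4 + 8*n**3 + 17*n**2 + 13*n + 3; subtract s_(2) = 42 ⇒ S(n) = n**4 + 8*n**3 + 17*n**2 + 13*n - 39.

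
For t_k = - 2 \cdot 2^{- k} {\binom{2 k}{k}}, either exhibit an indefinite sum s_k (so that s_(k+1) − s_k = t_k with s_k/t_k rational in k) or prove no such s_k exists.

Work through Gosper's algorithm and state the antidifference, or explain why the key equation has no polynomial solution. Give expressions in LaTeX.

Step 1: r(k) = (2*k + 1)/(k + 1).
Factor: A=2*k + 1; B=k + 1; C=1.
Need (2*k + 1)·f(k+1) − (k)·f(k) = 1.
Degrees (1,1,0) ⇒ d ≤ -1.
deg f ≤ -1 is impossible — no certificate.

not Gosper-summable; s_k does not exist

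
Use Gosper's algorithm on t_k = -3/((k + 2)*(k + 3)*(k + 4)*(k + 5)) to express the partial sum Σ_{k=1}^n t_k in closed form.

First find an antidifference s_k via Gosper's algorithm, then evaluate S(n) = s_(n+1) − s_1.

S(n) = n*(-n**2 - 12*n - 47)/(60*(n**3 + 12*n**2 + 47*n + 60))

Step 1: r(k) = (k + 2)/(k + 6).
Gosper form: A/B · C(k+1)/C(k) with A=k + 2, B=k + 6, C=1.
Set up (k + 2)·f(k+1) − (k + 5)·f(k) − (1) = 0.
Bound: deg f ≤ 3.
Solve for f: f(k) = k*(k**2 + 9*k + 26)/72 (degree 3 ≤ 3).
Then R = B(k−1)f/C = k*(k + 5)*(k**2 + 9*k + 26)/72, so s_k = R(k)·t_k = k*(-k**2 - 9*k - 26)/(24*(k + 2)*(k + 3)*(k + 4)).
Verify: -3/(k**4 + 14*k**3 + 71*k**2 + 154*k + 120) matches t_k.
s_(n+1) = (-n**3 - 12*n**2 - 47*n - 36)/(24*(n**3 + 12*n**2 + 47*n + 60)) and s_(1) = -1/40, so S(n) = n*(-n**2 - 12*n - 47)/(60*(n**3 + 12*n**2 + 47*n + 60)).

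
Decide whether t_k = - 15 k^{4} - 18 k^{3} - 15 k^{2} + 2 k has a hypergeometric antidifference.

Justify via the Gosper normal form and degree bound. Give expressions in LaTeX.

The ratio is (15*k**4 + 78*k**3 + 159*k**2 + 142*k + 46)/(k*(15*k**3 + 18*k**2 + 15*k - 2)).
Take A(k)=1, B(k)=1, C(k)=k**4 + 6*k**3/5 + k**2 - 2*k/15.
Need (1)·f(k+1) − (1)·f(k) = k**4 + 6*k**3/5 + k**2 - 2*k/15.
d = 5 from the (0,0,4) case.
Coefficient equations give f(k) = k*(k - 1)*(3*k**3 + k - 3)/15.
So s_k = (B(k−1)f/C)·t_k = ((k - 1)*(3*k**3 + k - 3)/(15*k**3 + 18*k**2 + 15*k - 2))·t_k = k*(-3*k**4 + 3*k**3 - k**2 + 4*k - 3).
s_(k+1) − s_k = k*(-15*k**3 - 18*k**2 - 15*k + 2) = t_k.

Yes. s_k = k \left(- 3 k^{4} + 3 k^{3} - k^{2} + 4 k - 3\right).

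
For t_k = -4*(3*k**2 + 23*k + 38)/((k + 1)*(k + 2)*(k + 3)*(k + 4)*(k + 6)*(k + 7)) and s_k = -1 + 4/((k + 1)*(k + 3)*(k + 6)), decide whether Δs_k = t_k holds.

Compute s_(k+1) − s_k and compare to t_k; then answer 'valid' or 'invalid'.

s_(k+1) = -1 + 4/((k + 2)*(k + 4)*(k + 7))
s_(k+1) − s_k = 4/((k + 2)*(k + 4)*(k + 7)) - 4/((k + 1)*(k + 3)*(k + 6))
(s_(k+1) − s_k) − t_k = 0

Valid: the claim telescopes to t_k.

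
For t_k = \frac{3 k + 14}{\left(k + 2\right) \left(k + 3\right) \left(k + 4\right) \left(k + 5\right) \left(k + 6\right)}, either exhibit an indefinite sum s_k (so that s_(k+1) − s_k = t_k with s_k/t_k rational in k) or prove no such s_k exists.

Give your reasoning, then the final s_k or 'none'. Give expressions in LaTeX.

t_(k+1)/t_k = (k + 2)*(3*k + 17)/((k + 7)*(3*k + 14)).
So A=k + 2 and B=k + 7, with C=k + 14/3.
Set up (k + 2)·f(k+1) − (k + 6)·f(k) − (k + 14/3) = 0.
deg f ≤ 4 (via 1,1,1).
A polynomial solution: f(k) = k*(k + 4)*(k**2 + 10*k + 31)/90.
Then R = B(k−1)f/C = k*(k + 4)*(k + 6)*(k**2 + 10*k + 31)/(30*(3*k + 14)), so s_k = R(k)·t_k = k*(k**2 + 10*k + 31)/(30*(k**3 + 10*k**2 + 31*k + 30)).
Verify: (3*k + 14)/(k**5 + 20*k**4 + 155*k**3 + 580*k**2 + 1044*k + 720) matches t_k.

s_k = \frac{k \left(k^{2} + 10 k + 31\right)}{30 \left(k^{3} + 10 k^{2} + 31 k + 30\right)}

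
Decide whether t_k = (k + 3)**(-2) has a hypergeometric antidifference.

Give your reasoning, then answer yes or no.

No. Not Gosper-summable.

Compute t_(k+1)/t_k: get (k + 3)**2/(k + 4)**2.
Gosper form: A/B · C(k+1)/C(k) with A=k**2 + 6*k + 9, B=k**2 + 8*k + 16, C=1.
Key eq: (k**2 + 6*k + 9)·f(k+1) = (k**2 + 6*k + 9)·f(k) + (1).
Degrees (2,2,0) ⇒ d ≤ 0.
Put f(k) = c0: A·f(k+1) − B(k−1)·f(k) − C = -1; need -1 = 0 — inconsistent ⇒ no f, not summable.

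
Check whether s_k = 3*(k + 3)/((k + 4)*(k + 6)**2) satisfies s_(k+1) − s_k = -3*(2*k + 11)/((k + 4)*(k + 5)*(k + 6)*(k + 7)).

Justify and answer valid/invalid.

s_(k+1) = 3*(k + 4)/((k + 5)*(k + 7)**2)
s_(k+1) − s_k = 3*(-(k + 3)*(k + 5)*(k + 7)**2 + (k + 4)**2*(k + 6)**2)/((k + 4)*(k + 5)*(k + 6)**2*(k + 7)**2)
(s_(k+1) − s_k) − t_k = 9*(3*k**2 + 35*k + 101)/(k**6 + 35*k**5 + 507*k**4 + 3889*k**3 + 16652*k**2 + 37716*k + 35280)

Invalid: residual 9*(3*k**2 + 35*k + 101)/(k**6 + 35*k**5 + 507*k**4 + 3889*k**3 + 16652*k**2 + 37716*k + 35280) ≠ 0.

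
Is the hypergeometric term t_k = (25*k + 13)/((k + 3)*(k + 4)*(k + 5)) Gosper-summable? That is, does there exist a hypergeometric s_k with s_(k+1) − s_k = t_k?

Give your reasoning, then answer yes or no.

Step 1: r(k) = (k + 3)*(25*k + 38)/((k + 6)*(25*k + 13)).
So A=k + 3 and B=k + 6, with C=k + 13/25.
Solve (k + 3)·f(k+1) − (k + 5)·f(k) = k + 13/25.
d = 2 from the (1,1,1) case.
Solving with deg f ≤ 2: f(k) = k*(11*k + 2)/75.
R(k) = B(k−1)·f(k)/C(k) = k*(k + 5)*(11*k + 2)/(3*(25*k + 13)); s_k = R·t_k = k*(11*k + 2)/(3*(k + 3)*(k + 4)).
Δs = (25*k + 13)/(k**3 + 12*k**2 + 47*k + 60), as required.

Yes. s_k = k*(11*k + 2)/(3*(k + 3)*(k + 4)).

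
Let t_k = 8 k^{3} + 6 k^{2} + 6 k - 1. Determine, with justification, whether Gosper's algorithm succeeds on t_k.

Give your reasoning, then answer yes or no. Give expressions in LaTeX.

Yes. s_k = k \left(2 k^{3} - 2 k^{2} + 2 k - 3\right).

Step 1: r(k) = (8*k**3 + 30*k**2 + 42*k + 19)/(8*k**3 + 6*k**2 + 6*k - 1).
So A=1 and B=1, with C=k**3 + 3*k**2/4 + 3*k/4 - 1/8.
Need (1)·f(k+1) − (1)·f(k) = k**3 + 3*k**2/4 + 3*k/4 - 1/8.
From deg A=0, deg B=0, deg C=3: d=4.
Solving with deg f ≤ 4: f(k) = k*(2*k**3 - 2*k**2 + 2*k - 3)/8.
R(k) = B(k−1)·f(k)/C(k) = k*(2*k**3 - 2*k**2 + 2*k - 3)/(8*k**3 + 6*k**2 + 6*k - 1); s_k = R·t_k = k*(2*k**3 - 2*k**2 + 2*k - 3).
Δs = 8*k**3 + 6*k**2 + 6*k - 1, as required.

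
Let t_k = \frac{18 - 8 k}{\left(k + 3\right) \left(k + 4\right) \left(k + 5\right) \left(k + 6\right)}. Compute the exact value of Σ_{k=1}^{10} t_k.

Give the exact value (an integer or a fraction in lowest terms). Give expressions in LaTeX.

Σ = -1/240

Compute t_(k+1)/t_k: get (k + 3)*(4*k - 5)/((k + 7)*(4*k - 9)).
A = k + 3, B = k + 7, C = k - 9/4.
Key eq: (k + 3)·f(k+1) = (k + 6)·f(k) + (k - 9/4).
Bound: deg f ≤ 3.
Coefficient equations give f(k) = -k*(k**2 + 12*k + 167)/240.
Then R = B(k−1)f/C = -k*(k + 6)*(k**2 + 12*k + 167)/(60*(4*k - 9)), so s_k = R(k)·t_k = k*(k**2 + 12*k + 167)/(30*(k + 3)*(k + 4)*(k + 5)).
s_(k+1) − s_k = 2*(9 - 4*k)/(k**4 + 18*k**3 + 119*k**2 + 342*k + 360) = t_k.
Telescoping: Σ = s_(11) − s_(1) = 11/240 − (1/20) = -1/240.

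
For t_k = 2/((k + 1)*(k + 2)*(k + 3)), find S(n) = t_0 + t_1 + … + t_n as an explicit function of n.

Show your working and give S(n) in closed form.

Ratio r(k) = (k + 1)/(k + 4).
Normal form (A,B,C) = (k + 1, k + 4, 1).
Key eq: (k + 1)·f(k+1) = (k + 3)·f(k) + (1).
d = 2 from the (1,1,0) case.
Coefficient equations give f(k) = k*(k + 3)/4.
So s_k = (B(k−1)f/C)·t_k = (k*(k + 3)**2/4)·t_k = k*(k + 3)/(2*(k + 1)*(k + 2)).
s_(k+1) − s_k = 2/(k**3 + 6*k**2 + 11*k + 6) = t_k.
Telescope: S(n) = s_(n+1) − s_(0) = (n**2 + 5*n + 4)/(2*(n**2 + 5*n + 6)) − (0) = (n**2 + 5*n + 4)/(2*(n**2 + 5*n + 6)).

S(n) = (n**2 + 5*n + 4)/(2*(n**2 + 5*n + 6))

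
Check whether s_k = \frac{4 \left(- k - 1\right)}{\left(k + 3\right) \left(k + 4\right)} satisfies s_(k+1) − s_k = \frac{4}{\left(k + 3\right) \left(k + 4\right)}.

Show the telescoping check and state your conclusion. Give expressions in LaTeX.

s_(k+1) = 4*(-k - 2)/((k + 4)*(k + 5))
s_(k+1) − s_k = 4*(k - 1)/(k**3 + 12*k**2 + 47*k + 60)
(s_(k+1) − s_k) − t_k = -24/(k**3 + 12*k**2 + 47*k + 60)

Invalid: residual - \frac{24}{k^{3} + 12 k^{2} + 47 k + 60} ≠ 0.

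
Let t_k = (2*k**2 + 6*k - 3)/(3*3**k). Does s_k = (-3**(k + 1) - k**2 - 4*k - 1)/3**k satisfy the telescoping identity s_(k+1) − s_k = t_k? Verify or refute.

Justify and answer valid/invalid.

valid; difference matches t_k

s_(k+1) = (-9*3**k - k**2 - 6*k - 6)/(3*3**k)
s_(k+1) − s_k = (2*k**2 + 6*k - 3)/(3*3**k)
(s_(k+1) − s_k) − t_k = 0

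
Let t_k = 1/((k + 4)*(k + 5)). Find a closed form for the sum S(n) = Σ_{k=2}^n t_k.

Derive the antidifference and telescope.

t_(k+1)/t_k = (k + 4)/(k + 6).
Normal form (A,B,C) = (k + 4, k + 6, 1).
f must satisfy (k + 4)·f(k+1) − (k + 5)·f(k) = 1.
Bound: deg f ≤ 1.
Solve for f: f(k) = k/4 (degree 1 ≤ 1).
R(k) = B(k−1)·f(k)/C(k) = k*(k + 5)/4; s_k = R·t_k = k/(4*(k + 4)).
Verify: 1/(k**2 + 9*k + 20) matches t_k.
Σ_(k=2)^n t_k = s_(n+1) − s_(2) = ((n + 1)/(4*(n + 5))) − (1/12), i.e. (n - 1)/(6*(n + 5)).

S(n) = (n - 1)/(6*(n + 5))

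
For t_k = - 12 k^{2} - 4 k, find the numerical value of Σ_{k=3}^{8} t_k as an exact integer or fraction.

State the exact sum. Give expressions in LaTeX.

Σ = -2520

Step 1: r(k) = (k + 3*(k + 1)**2 + 1)/(k*(3*k + 1)).
Gosper form: A/B · C(k+1)/C(k) with A=1, B=1, C=k**2 + k/3.
Key eq: (1)·f(k+1) = (1)·f(k) + (k**2 + k/3).
Bound: deg f ≤ 3.
Coefficient equations give f(k) = k**2*(k - 1)/3.
Then R = B(k−1)f/C = k*(k - 1)/(3*k + 1), so s_k = R(k)·t_k = 4*k**2*(1 - k).
Δs = 4*k*(-3*k - 1), as required.
Σ_(k=3)^(8) t_k = s_(9) − s_(3) = -2592 − (-72) = -2520.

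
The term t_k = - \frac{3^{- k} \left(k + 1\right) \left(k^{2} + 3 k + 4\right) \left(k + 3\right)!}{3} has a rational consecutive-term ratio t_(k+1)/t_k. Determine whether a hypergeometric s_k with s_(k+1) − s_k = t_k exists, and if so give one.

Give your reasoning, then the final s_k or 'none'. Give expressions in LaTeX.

Ratio r(k) = (k + 2)*(k + 4)*(3*k + (k + 1)**2 + 7)/(3*(k + 1)*(k**2 + 3*k + 4)).
Gosper form: A/B · C(k+1)/C(k) with A=k/3 + 4/3, B=1, C=k**3 + 4*k**2 + 7*k + 4.
Need (k/3 + 4/3)·f(k+1) − (1)·f(k) = k**3 + 4*k**2 + 7*k + 4.
From deg A=1, deg B=0, deg C=3: d=2.
A polynomial solution: f(k) = 3*(k**2 + k - 4).
Certificate R = B(k−1)f/C = 3*(k**2 + k - 4)/((k + 1)*(k**2 + 3*k + 4)) gives s_k = -(k**2 + k - 4)*factorial(k + 3)/3**k.
Verify: -(k + 1)*(k**2 + 3*k + 4)*factorial(k + 3)/(3*3**k) matches t_k.

s_k = - 3^{- k} \left(k^{2} + k - 4\right) \left(k + 3\right)!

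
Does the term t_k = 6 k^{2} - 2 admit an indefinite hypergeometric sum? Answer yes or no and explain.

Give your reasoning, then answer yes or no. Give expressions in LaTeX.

Yes. s_k = k \left(2 k^{2} - 3 k - 1\right).

Ratio r(k) = (3*(k + 1)**2 - 1)/(3*k**2 - 1).
So A=1 and B=1, with C=k**2 - 1/3.
Need (1)·f(k+1) − (1)·f(k) = k**2 - 1/3.
d = 3 from the (0,0,2) case.
Solving with deg f ≤ 3: f(k) = k*(2*k**2 - 3*k - 1)/6.
Get s_k = R·t_k = k*(2*k**2 - 3*k - 1) with R(k) = B(k−1)f(k)/C(k) = k*(2*k**2 - 3*k - 1)/(2*(3*k**2 - 1)).
Check: Δs_k = 6*k**2 - 2. ✓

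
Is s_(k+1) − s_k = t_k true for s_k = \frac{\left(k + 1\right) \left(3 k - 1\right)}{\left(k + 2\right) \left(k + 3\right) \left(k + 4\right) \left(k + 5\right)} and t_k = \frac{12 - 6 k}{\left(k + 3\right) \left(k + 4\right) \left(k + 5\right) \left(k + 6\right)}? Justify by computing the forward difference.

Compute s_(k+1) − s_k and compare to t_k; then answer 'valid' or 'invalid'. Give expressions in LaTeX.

s_(k+1) = (k + 2)*(3*k + 2)/((k + 3)*(k + 4)*(k + 5)*(k + 6))
s_(k+1) − s_k = (-6*k**2 + 9*k + 14)/(k**5 + 20*k**4 + 155*k**3 + 580*k**2 + 1044*k + 720)
(s_(k+1) − s_k) − t_k = (9*k - 10)/(k**5 + 20*k**4 + 155*k**3 + 580*k**2 + 1044*k + 720)

Invalid: residual \frac{9 k - 10}{k^{5} + 20 k^{4} + 155 k^{3} + 580 k^{2} + 1044 k + 720} ≠ 0.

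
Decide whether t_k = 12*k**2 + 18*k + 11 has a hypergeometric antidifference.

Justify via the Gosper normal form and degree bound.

Yes. s_k = k*(4*k**2 + 3*k + 4).

Compute t_(k+1)/t_k: get (12*k**2 + 42*k + 41)/(12*k**2 + 18*k + 11).
A = 1, B = 1, C = k**2 + 3*k/2 + 11/12.
Need (1)·f(k+1) − (1)·f(k) = k**2 + 3*k/2 + 11/12.
deg f ≤ 3 (via 0,0,2).
Solving with deg f ≤ 3: f(k) = k*(4*k**2 + 3*k + 4)/12.
Then R = B(k−1)f/C = k*(4*k**2 + 3*k + 4)/(12*k**2 + 18*k + 11), so s_k = R(k)·t_k = k*(4*k**2 + 3*k + 4).
Δs = 12*k**2 + 18*k + 11, as required.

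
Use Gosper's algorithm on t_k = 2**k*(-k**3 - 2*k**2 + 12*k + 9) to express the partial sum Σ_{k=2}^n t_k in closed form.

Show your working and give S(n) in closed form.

r(k) = 2*(k**3 + 5*k**2 - 5*k - 18)/(k**3 + 2*k**2 - 12*k - 9) after simplifying.
So A=2 and B=1, with C=k**3 + 2*k**2 - 12*k - 9.
Solve (2)·f(k+1) − (1)·f(k) = k**3 + 2*k**2 - 12*k - 9.
Degrees (0,0,3) ⇒ d ≤ 3.
Solve for f: f(k) = k**3 - 4*k**2 - 2*k + 1 (degree 3 ≤ 3).
So s_k = (B(k−1)f/C)·t_k = ((k**3 - 4*k**2 - 2*k + 1)/((k - 3)*(k**2 + 5*k + 3)))·t_k = 2**k*(-k**3 + 4*k**2 + 2*k - 1).
Check: Δs_k = 2**k*(-k**3 - 2*k**2 + 12*k + 9). ✓
Σ_(k=2)^n t_k = s_(n+1) − s_(2) = (2**(n + 1)*(-n**3 + n**2 + 7*n + 4)) − (44), i.e. -2*2**n*n**3 + 2*2**n*n**2 + 14*2**n*n + 8*2**n - 44.

S(n) = -2*2**n*n**3 + 2*2**n*n**2 + 14*2**n*n + 8*2**n - 44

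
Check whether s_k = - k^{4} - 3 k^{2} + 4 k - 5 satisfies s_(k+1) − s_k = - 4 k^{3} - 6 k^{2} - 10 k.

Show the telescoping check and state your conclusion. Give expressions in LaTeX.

s_(k+1) = 4*k - (k + 1)**4 - 3*(k + 1)**2 - 1
s_(k+1) − s_k = 2*k*(-2*k**2 - 3*k - 5)
(s_(k+1) − s_k) − t_k = 0

Valid — Δs_k = t_k.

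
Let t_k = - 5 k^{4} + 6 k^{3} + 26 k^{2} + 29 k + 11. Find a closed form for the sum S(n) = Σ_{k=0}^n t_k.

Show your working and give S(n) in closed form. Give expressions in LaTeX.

Ratio r(k) = (5*k**4 + 14*k**3 - 14*k**2 - 79*k - 67)/(5*k**4 - 6*k**3 - 26*k**2 - 29*k - 11).
Factor: A=1; B=1; C=k**4 - 6*k**3/5 - 26*k**2/5 - 29*k/5 - 11/5.
Key eq: (1)·f(k+1) = (1)·f(k) + (k**4 - 6*k**3/5 - 26*k**2/5 - 29*k/5 - 11/5).
deg f ≤ 5 (via 0,0,4).
Solving with deg f ≤ 5: f(k) = k*(k**4 - 4*k**3 - 4*k**2 - 3*k - 1)/5.
So s_k = (B(k−1)f/C)·t_k = (k*(k**4 - 4*k**3 - 4*k**2 - 3*k - 1)/(5*k**4 - 6*k**3 - 26*k**2 - 29*k - 11))·t_k = k*(-k**4 + 4*k**3 + 4*k**2 + 3*k + 1).
Δs = -5*k**4 + 6*k**3 + 26*k**2 + 29*k + 11, as required.
Telescope: S(n) = s_(n+1) − s_(0) = -n**5 - n**4 + 10*n**3 + 29*n**2 + 30*n + 11 − (0) = -n**5 - n**4 + 10*n**3 + 29*n**2 + 30*n + 11.

S(n) = - n^{5} - n^{4} + 10 n^{3} + 29 n^{2} + 30 n + 11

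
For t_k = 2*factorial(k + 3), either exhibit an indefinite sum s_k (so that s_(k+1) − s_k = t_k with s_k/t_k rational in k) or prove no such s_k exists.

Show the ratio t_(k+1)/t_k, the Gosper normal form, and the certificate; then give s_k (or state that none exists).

Ratio r(k) = k + 4.
Gosper form: A/B · C(k+1)/C(k) with A=k + 4, B=1, C=1.
Key eq: (k + 4)·f(k+1) = (1)·f(k) + (1).
Degrees (1,0,0) ⇒ d ≤ -1.
Negative degree bound (-1): no f exists, t_k not Gosper-summable.

none — t_k is not Gosper-summable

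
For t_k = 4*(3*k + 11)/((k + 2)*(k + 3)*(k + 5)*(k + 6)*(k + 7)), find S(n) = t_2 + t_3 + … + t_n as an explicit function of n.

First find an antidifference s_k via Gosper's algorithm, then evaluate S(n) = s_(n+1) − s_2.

Ratio r(k) = (k + 2)*(k + 5)*(3*k + 14)/((k + 4)*(k + 8)*(3*k + 11)).
Take A(k)=k + 2, B(k)=k + 8, C(k)=k**2 + 23*k/3 + 44/3.
Solve (k + 2)·f(k+1) − (k + 7)·f(k) = k**2 + 23*k/3 + 44/3.
deg f ≤ 5 (via 1,1,2).
Solving with deg f ≤ 5: f(k) = k*(k + 3)*(k + 4)*(k**2 + 13*k + 52)/180.
So s_k = (B(k−1)f/C)·t_k = (k*(k + 3)*(k + 7)*(k**2 + 13*k + 52)/(60*(3*k + 11)))·t_k = k*(k**2 + 13*k + 52)/(15*(k**3 + 13*k**2 + 52*k + 60)).
Δs = 4*(3*k + 11)/(k**5 + 23*k**4 + 203*k**3 + 853*k**2 + 1692*k + 1260), as required.
Telescope: S(n) = s_(n+1) − s_(2) = (n**3 + 16*n**2 + 81*n + 66)/(15*(n**3 + 16*n**2 + 81*n + 126)) − (41/840) = (n**3 + 16*n**2 + 81*n - 98)/(56*(n**3 + 16*n**2 + 81*n + 126)).

S(n) = (n**3 + 16*n**2 + 81*n - 98)/(56*(n**3 + 16*n**2 + 81*n + 126))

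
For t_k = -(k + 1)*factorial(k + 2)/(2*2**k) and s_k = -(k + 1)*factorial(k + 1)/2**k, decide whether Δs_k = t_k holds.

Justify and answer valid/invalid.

Invalid: residual k*factorial(k + 1)/(2*2**k) ≠ 0.

s_(k+1) = -(k + 2)*factorial(k + 2)/(2*2**k)
s_(k+1) − s_k = -(k**2 + 2*k + 2)*factorial(k + 1)/(2*2**k)
(s_(k+1) − s_k) − t_k = k*factorial(k + 1)/(2*2**k)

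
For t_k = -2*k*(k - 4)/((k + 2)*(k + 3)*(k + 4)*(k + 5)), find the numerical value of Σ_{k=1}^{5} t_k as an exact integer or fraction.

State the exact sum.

Σ = 1/36

r(k) = (k - 3)*(k + 1)*(k + 2)/(k*(k - 4)*(k + 6)) after simplifying.
Gosper form: A/B · C(k+1)/C(k) with A=k + 2, B=k + 6, C=k**2 - 4*k.
Solve (k + 2)·f(k+1) − (k + 5)·f(k) = k**2 - 4*k.
From deg A=1, deg B=1, deg C=2: d=3.
Match coefficients ⇒ f(k) = k*(k - 14)*(k - 1)/24.
So s_k = (B(k−1)f/C)·t_k = ((k - 14)*(k - 1)*(k + 5)/(24*(k - 4)))·t_k = -k*(k**2 - 15*k + 14)/(12*(k + 2)*(k + 3)*(k + 4)).
Verify: 2*k*(4 - k)/(k**4 + 14*k**3 + 71*k**2 + 154*k + 120) matches t_k.
Telescoping: Σ = s_(6) − s_(1) = 1/36 − (0) = 1/36.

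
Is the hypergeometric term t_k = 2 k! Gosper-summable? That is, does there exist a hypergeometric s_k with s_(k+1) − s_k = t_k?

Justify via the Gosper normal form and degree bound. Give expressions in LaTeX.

Step 1: r(k) = k + 1.
Factor: A=k + 1; B=1; C=1.
Need (k + 1)·f(k+1) − (1)·f(k) = 1.
d = -1 from the (1,0,0) case.
Negative degree bound (-1): no f exists, t_k not Gosper-summable.

No — negative degree bound, so no certificate f.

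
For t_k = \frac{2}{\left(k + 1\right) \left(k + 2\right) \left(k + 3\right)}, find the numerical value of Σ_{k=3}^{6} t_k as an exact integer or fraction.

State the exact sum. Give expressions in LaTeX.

The ratio is (k + 1)/(k + 4).
Take A(k)=k + 1, B(k)=k + 4, C(k)=1.
Solve (k + 1)·f(k+1) − (k + 3)·f(k) = 1.
Bound: deg f ≤ 2.
A polynomial solution: f(k) = k*(k + 3)/4.
R(k) = B(k−1)·f(k)/C(k) = k*(k + 3)**2/4; s_k = R·t_k = k*(k + 3)/(2*(k + 1)*(k + 2)).
Check: Δs_k = 2/(k**3 + 6*k**2 + 11*k + 6). ✓
Evaluate s at k=7 and k=3: 35/72 and 9/20; difference 13/360.

Σ = 13/360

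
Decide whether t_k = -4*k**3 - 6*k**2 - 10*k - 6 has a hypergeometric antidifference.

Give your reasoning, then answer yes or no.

Yes. s_k = k*(-k**3 - 3*k - 2).

Step 1: r(k) = (2*k**3 + 9*k**2 + 17*k + 13)/(2*k**3 + 3*k**2 + 5*k + 3).
So A=1 and B=1, with C=k**3 + 3*k**2/2 + 5*k/2 + 3/2.
Need (1)·f(k+1) − (1)·f(k) = k**3 + 3*k**2/2 + 5*k/2 + 3/2.
Bound: deg f ≤ 4.
Match coefficients ⇒ f(k) = k*(k**3 + 3*k + 2)/4.
Get s_k = R·t_k = k*(-k**3 - 3*k - 2) with R(k) = B(k−1)f(k)/C(k) = k*(k**3 + 3*k + 2)/(2*(2*k**3 + 3*k**2 + 5*k + 3)).
Check: Δs_k = -4*k**3 - 6*k**2 - 10*k - 6. ✓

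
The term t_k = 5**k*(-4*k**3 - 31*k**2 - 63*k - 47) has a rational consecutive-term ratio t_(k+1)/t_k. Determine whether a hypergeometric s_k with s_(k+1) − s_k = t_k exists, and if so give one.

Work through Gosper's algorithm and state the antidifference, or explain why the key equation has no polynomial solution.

s_k = 5**k*(-k**3 - 4*k**2 - 2*k - 3)

Step 1: r(k) = 5*(4*k**3 + 43*k**2 + 137*k + 145)/(4*k**3 + 31*k**2 + 63*k + 47).
A = 5, B = 1, C = k**3 + 31*k**2/4 + 63*k/4 + 47/4.
Key eq: (5)·f(k+1) = (1)·f(k) + (k**3 + 31*k**2/4 + 63*k/4 + 47/4).
Degrees (0,0,3) ⇒ d ≤ 3.
A polynomial solution: f(k) = (k**3 + 4*k**2 + 2*k + 3)/4.
Certificate R = B(k−1)f/C = (k**3 + 4*k**2 + 2*k + 3)/(4*k**3 + 31*k**2 + 63*k + 47) gives s_k = 5**k*(-k**3 - 4*k**2 - 2*k - 3).
Check: Δs_k = 5**k*(-4*k**3 - 31*k**2 - 63*k - 47). ✓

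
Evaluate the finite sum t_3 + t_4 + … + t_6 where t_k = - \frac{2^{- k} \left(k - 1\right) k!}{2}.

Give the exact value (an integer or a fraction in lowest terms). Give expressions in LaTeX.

The ratio is k*(k + 1)/(2*(k - 1)).
A = k/2 + 1/2, B = 1, C = k - 1.
f must satisfy (k/2 + 1/2)·f(k+1) − (1)·f(k) = k - 1.
deg f ≤ 0 (via 1,0,1).
Solving with deg f ≤ 0: f(k) = 2.
R(k) = B(k−1)·f(k)/C(k) = 2/(k - 1); s_k = R·t_k = -factorial(k)/2**k.
Check: Δs_k = -(k - 1)*factorial(k)/(2*2**k). ✓
Evaluate s at k=7 and k=3: -315/8 and -3/4; difference -309/8.

Σ = -309/8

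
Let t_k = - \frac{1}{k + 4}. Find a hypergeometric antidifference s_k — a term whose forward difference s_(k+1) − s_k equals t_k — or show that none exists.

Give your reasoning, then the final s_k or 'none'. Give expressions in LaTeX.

no hypergeometric antidifference exists

Compute t_(k+1)/t_k: get (k + 4)/(k + 5).
Factor: A=k + 4; B=k + 5; C=1.
Solve (k + 4)·f(k+1) − (k + 4)·f(k) = 1.
From deg A=1, deg B=1, deg C=0: d=0.
f = c0 ⇒ A·f(k+1) − B(k−1)·f(k) − C = -1. The system {-1 = 0} is inconsistent; no antidifference.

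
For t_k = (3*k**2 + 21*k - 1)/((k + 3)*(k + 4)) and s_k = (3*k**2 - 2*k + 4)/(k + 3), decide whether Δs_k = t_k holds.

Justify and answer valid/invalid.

valid (s_(k+1) − s_k reduces to t_k)

s_(k+1) = (3*k**2 + 4*k + 5)/(k + 4)
s_(k+1) − s_k = (3*k**2 + 21*k - 1)/(k**2 + 7*k + 12)
(s_(k+1) − s_k) − t_k = 0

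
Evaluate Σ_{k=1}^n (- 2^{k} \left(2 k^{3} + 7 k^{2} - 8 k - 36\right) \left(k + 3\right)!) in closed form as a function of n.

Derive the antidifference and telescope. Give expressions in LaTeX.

S(n) = - 2 \cdot 2^{n} n^{2} \left(n + 4\right)! + 10 \cdot 2^{n} \left(n + 4\right)! - 240

Step 1: r(k) = 2*(2*k**4 + 21*k**3 + 64*k**2 + 13*k - 140)/(2*k**3 + 7*k**2 - 8*k - 36).
So A=2*k + 8 and B=1, with C=k**3 + 7*k**2/2 - 4*k - 18.
Key eq: (2*k + 8)·f(k+1) = (1)·f(k) + (k**3 + 7*k**2/2 - 4*k - 18).
d = 2 from the (1,0,3) case.
Match coefficients ⇒ f(k) = (k**2 - 2*k - 4)/2.
Certificate R = B(k−1)f/C = (k**2 - 2*k - 4)/(2*k**3 + 7*k**2 - 8*k - 36) gives s_k = 2**k*(-k**2 + 2*k + 4)*factorial(k + 3).
Δs = -2**k*(2*k**3 + 7*k**2 - 8*k - 36)*factorial(k + 3), as required.
s_(n+1) = -2**(n + 1)*(n**2 - 5)*factorial(n + 4) and s_(1) = 240, so S(n) = -2*2**n*n**2*factorial(n + 4) + 10*2**n*factorial(n + 4) - 240.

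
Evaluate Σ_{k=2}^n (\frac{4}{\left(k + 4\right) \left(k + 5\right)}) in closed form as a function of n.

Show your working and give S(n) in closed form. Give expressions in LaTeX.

Ratio r(k) = (k + 4)/(k + 6).
Take A(k)=k + 4, B(k)=k + 6, C(k)=1.
f must satisfy (k + 4)·f(k+1) − (k + 5)·f(k) = 1.
deg f ≤ 1 (via 1,1,0).
Solve for f: f(k) = k/4 (degree 1 ≤ 1).
Get s_k = R·t_k = k/(k + 4) with R(k) = B(k−1)f(k)/C(k) = k*(k + 5)/4.
Check: Δs_k = 4/(k**2 + 9*k + 20). ✓
s_(n+1) = (n + 1)/(n + 5) and s_(2) = 1/3, so S(n) = 2*(n - 1)/(3*(n + 5)).

S(n) = \frac{2 \left(n - 1\right)}{3 \left(n + 5\right)}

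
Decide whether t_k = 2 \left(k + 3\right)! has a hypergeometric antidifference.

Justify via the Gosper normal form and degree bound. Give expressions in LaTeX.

Ratio r(k) = k + 4.
So A=k + 4 and B=1, with C=1.
Key eq: (k + 4)·f(k+1) = (1)·f(k) + (1).
Degrees (1,0,0) ⇒ d ≤ -1.
Negative degree bound (-1): no f exists, t_k not Gosper-summable.

No; the degree bound rules out any f.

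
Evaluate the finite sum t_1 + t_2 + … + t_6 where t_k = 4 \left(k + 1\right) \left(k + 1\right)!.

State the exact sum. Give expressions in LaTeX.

Step 1: r(k) = (k + 2)**2/(k + 1).
Factor: A=k + 2; B=1; C=k + 1.
Key eq: (k + 2)·f(k+1) = (1)·f(k) + (k + 1).
Degrees (1,0,1) ⇒ d ≤ 0.
Coefficient equations give f(k) = 1.
So s_k = (B(k−1)f/C)·t_k = (1/(k + 1))·t_k = 4*factorial(k + 1).
Check: Δs_k = 4*(k + 1)*factorial(k + 1). ✓
Sum = s_(7) − s_(1); s_(7) = 161280, s_(1) = 8 ⇒ 161272.

Σ = 161272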